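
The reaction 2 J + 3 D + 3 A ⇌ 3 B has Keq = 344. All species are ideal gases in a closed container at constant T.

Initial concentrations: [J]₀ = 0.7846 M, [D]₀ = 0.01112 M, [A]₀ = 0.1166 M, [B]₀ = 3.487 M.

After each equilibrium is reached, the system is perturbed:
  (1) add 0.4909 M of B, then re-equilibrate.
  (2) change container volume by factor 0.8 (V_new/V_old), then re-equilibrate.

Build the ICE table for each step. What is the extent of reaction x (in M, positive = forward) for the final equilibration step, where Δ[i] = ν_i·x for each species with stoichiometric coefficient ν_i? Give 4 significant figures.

Q₀ = 3.1597e+10 vs Keq = 344 ⇒ Q>K, reverse
Step 1:
                   J          D          A          B
  I           0.7846    0.01112     0.1166      3.487
  C             0.37      0.555      0.555     -0.555
  E            1.155     0.5661     0.6716      2.932
  solve Keq expr → x = -0.185; check Q = 344
Then add 0.4909 M of B.
Step 2:
                   J          D          A          B
  I            1.155     0.5661     0.6716      3.423
  C          0.02697    0.04046    0.04046   -0.04046
  E            1.182     0.6066     0.7121      3.382
  solve Keq expr → x = -0.01349; check Q = 344
Then change container volume by factor 0.8 (V_new/V_old).
Step 3:
                   J          D          A          B
  I            1.477     0.7582     0.8901      4.228
  C         -0.07798     -0.117     -0.117      0.117
  E            1.399     0.6413     0.7731      4.345
  solve Keq expr → x = 0.03899; check Q = 344

x = 0.03899 M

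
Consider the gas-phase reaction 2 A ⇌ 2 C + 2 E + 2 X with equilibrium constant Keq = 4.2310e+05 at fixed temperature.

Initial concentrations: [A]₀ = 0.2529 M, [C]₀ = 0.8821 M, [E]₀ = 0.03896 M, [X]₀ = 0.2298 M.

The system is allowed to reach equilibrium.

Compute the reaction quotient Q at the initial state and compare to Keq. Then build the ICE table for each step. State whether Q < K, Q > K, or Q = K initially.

Q₀ = 9.7516e-04; Q < K (proceeds forward)

Q₀ = 9.7516e-04 vs Keq = 4.2310e+05 ⇒ Q<K, forward
Step 1:
                  A         C         E         X
  I          0.2529    0.8821   0.03896    0.2298
  C         -0.2527    0.2527    0.2527    0.2527
  E       2.4544e-04     1.135    0.2916    0.4825
  solve Keq expr → x = 0.1263; check Q = 4.2310e+05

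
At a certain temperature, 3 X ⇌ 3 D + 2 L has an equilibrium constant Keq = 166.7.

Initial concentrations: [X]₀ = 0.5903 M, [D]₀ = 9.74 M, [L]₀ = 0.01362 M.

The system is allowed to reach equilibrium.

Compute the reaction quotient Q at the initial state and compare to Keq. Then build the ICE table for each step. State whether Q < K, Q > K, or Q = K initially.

Q₀ = 0.8333 vs Keq = 166.7 ⇒ Q<K, forward
Step 1:
                  X         D         L
  Initial    0.5903      9.74   0.01362
  Change     -0.157     0.157    0.1047
  Equil      0.4333     9.897    0.1183
  solve Keq expr → x = 0.05233; check Q = 166.7

Q₀ = 0.8333; Q < K (proceeds forward)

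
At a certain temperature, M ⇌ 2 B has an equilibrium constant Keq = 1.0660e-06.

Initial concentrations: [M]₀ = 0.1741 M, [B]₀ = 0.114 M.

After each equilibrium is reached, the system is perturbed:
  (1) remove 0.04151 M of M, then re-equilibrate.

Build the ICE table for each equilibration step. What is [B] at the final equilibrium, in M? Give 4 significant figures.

[B]_eq = 4.4929e-04 M

Q₀ = 0.07465 vs Keq = 1.0660e-06 ⇒ Q>K, reverse
Step 1:
                  M         B
  I          0.1741     0.114
  C         0.05675   -0.1135
  E          0.2309 4.9607e-04
  solve Keq expr → x = -0.05675; check Q = 1.0660e-06
Then remove 0.04151 M of M.
Step 2:
                  M         B
  I          0.1893 4.9607e-04
  C       2.3390e-05 -4.6781e-05
  E          0.1894 4.4929e-04
  solve Keq expr → x = -2.3390e-05; check Q = 1.0660e-06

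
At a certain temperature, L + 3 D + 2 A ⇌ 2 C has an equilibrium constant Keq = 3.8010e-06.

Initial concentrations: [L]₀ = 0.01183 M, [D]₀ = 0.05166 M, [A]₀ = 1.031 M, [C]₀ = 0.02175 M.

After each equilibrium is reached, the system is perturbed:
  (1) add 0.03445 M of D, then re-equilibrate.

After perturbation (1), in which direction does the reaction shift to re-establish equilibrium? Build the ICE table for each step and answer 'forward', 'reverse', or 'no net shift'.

Q₀ = 272.9 vs Keq = 3.8010e-06 ⇒ Q>K, reverse
Step 1:
                    L           D           A           C
  init        0.01183     0.05166       1.031     0.02175
  Δ           0.01087     0.03261     0.02174    -0.02174
  eq           0.0227     0.08427       1.053  7.5654e-06
  solve Keq expr → x = -0.01087; check Q = 3.8010e-06
Then add 0.03445 M of D.
Step 2:
                    L           D           A           C
  init         0.0227      0.1187       1.053  7.5654e-06
  Δ       -2.5415e-06 -7.6244e-06 -5.0829e-06  5.0829e-06
  eq           0.0227      0.1187       1.053  1.2648e-05
  solve Keq expr → x = 2.5415e-06; check Q = 3.8010e-06

Direction: forward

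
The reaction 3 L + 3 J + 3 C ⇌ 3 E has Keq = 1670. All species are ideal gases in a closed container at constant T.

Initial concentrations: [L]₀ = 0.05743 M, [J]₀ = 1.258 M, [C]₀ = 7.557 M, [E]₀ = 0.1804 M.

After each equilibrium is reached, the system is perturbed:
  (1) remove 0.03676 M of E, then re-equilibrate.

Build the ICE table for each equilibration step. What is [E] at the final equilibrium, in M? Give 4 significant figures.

Q₀ = 0.03607 vs Keq = 1670 ⇒ Q<K, forward
Step 1:
                   L          J          C          E
  Initial    0.05743      1.258      7.557     0.1804
  Change    -0.05523   -0.05523   -0.05523    0.05523
  Equil     0.002201      1.203      7.502     0.2356
  solve Keq expr → x = 0.01841; check Q = 1670
Then remove 0.03676 M of E.
Step 2:
                   L          J          C          E
  Initial   0.002201      1.203      7.502     0.1989
  Change  -3.3961e-04 -3.3961e-04 -3.3961e-04 3.3961e-04
  Equil     0.001862      1.202      7.501     0.1992
  solve Keq expr → x = 1.1320e-04; check Q = 1670

[E]_eq = 0.1992 M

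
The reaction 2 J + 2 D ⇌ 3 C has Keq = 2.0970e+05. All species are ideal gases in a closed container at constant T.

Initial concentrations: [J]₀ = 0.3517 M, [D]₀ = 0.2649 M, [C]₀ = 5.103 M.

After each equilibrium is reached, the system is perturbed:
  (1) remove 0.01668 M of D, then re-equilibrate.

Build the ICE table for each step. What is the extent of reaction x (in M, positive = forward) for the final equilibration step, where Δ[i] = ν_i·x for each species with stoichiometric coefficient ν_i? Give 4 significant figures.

Q₀ = 1.5310e+04 vs Keq = 2.0970e+05 ⇒ Q<K, forward
Step 1:
                   J          D          C
  I           0.3517     0.2649      5.103
  C          -0.1391    -0.1391     0.2087
  E           0.2126     0.1258      5.312
  solve Keq expr → x = 0.06957; check Q = 2.0970e+05
Then remove 0.01668 M of D.
Step 2:
                   J          D          C
  I           0.2126     0.1091      5.312
  C          0.01033    0.01033   -0.01549
  E           0.2229     0.1194      5.296
  solve Keq expr → x = -0.005164; check Q = 2.0970e+05

x = -0.005164 M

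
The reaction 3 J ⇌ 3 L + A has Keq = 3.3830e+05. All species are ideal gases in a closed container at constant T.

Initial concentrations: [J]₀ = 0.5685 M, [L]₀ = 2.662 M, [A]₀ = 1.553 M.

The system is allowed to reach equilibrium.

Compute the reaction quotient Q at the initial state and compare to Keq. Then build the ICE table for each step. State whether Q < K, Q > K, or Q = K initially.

Q₀ = 159.4; Q < K (proceeds forward)

Q₀ = 159.4 vs Keq = 3.3830e+05 ⇒ Q<K, forward
Step 1:
                  J         L         A
  I          0.5685     2.662     1.553
  C         -0.5138    0.5138    0.1713
  E         0.05465     3.176     1.724
  solve Keq expr → x = 0.1713; check Q = 3.3830e+05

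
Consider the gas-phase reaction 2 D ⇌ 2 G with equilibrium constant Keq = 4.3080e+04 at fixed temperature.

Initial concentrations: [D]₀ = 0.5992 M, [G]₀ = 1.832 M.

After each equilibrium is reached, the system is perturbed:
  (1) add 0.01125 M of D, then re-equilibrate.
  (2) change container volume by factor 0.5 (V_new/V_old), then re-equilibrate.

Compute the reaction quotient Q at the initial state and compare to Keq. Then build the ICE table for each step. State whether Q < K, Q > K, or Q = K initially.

Q₀ = 9.348; Q < K (proceeds forward)

Q₀ = 9.348 vs Keq = 4.3080e+04 ⇒ Q<K, forward
Step 1:
                  D         G
  I          0.5992     1.832
  C         -0.5875    0.5875
  E         0.01166      2.42
  solve Keq expr → x = 0.2938; check Q = 4.3080e+04
Then add 0.01125 M of D.
Step 2:
                  D         G
  I         0.02291      2.42
  C         -0.0112    0.0112
  E         0.01171     2.431
  solve Keq expr → x = 0.005598; check Q = 4.3080e+04
Then change container volume by factor 0.5 (V_new/V_old).
Step 3:
                  D         G
  I         0.02342     4.861
  C               0         0
  E         0.02342     4.861
  solve Keq expr → x = 0; check Q = 4.3080e+04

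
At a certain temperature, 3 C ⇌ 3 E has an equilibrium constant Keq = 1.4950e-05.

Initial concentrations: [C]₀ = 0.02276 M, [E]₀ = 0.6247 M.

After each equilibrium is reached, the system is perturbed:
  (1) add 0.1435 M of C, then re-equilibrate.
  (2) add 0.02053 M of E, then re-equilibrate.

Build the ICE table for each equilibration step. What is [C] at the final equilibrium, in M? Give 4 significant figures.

Q₀ = 2.0677e+04 vs Keq = 1.4950e-05 ⇒ Q>K, reverse
Step 1:
                    C           E
  Initial     0.02276      0.6247
  Change       0.6091     -0.6091
  Equil        0.6319     0.01557
  solve Keq expr → x = -0.203; check Q = 1.4950e-05
Then add 0.1435 M of C.
Step 2:
                    C           E
  Initial      0.7754     0.01557
  Change     -0.00345     0.00345
  Equil        0.7719     0.01902
  solve Keq expr → x = 0.00115; check Q = 1.4950e-05
Then add 0.02053 M of E.
Step 3:
                    C           E
  Initial      0.7719     0.03955
  Change      0.02004    -0.02004
  Equil         0.792     0.01951
  solve Keq expr → x = -0.006679; check Q = 1.4950e-05

[C]_eq = 0.792 M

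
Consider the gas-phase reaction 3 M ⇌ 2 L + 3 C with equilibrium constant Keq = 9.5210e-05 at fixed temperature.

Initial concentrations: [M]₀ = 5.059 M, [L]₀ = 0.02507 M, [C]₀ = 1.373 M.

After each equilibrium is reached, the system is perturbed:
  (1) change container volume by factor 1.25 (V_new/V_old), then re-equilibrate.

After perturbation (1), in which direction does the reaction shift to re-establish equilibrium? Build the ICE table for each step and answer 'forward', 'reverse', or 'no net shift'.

Q₀ = 1.2564e-05 vs Keq = 9.5210e-05 ⇒ Q<K, forward
Step 1:
                    M           L           C
  I             5.059     0.02507       1.373
  C          -0.05802     0.03868     0.05802
  E             5.001     0.06375       1.431
  solve Keq expr → x = 0.01934; check Q = 9.5210e-05
Then change container volume by factor 1.25 (V_new/V_old).
Step 2:
                    M           L           C
  I             4.001       0.051       1.145
  C          -0.01651     0.01101     0.01651
  E             3.984     0.06201       1.161
  solve Keq expr → x = 0.005504; check Q = 9.5210e-05

Direction: forward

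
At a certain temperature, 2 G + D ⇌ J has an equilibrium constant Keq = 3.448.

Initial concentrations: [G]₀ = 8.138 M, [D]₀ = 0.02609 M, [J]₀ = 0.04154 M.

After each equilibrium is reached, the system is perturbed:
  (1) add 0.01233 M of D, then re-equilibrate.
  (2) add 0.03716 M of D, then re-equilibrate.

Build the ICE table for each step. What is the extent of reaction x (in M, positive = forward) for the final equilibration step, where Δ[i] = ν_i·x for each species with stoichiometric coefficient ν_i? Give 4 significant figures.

Q₀ = 0.02404 vs Keq = 3.448 ⇒ Q<K, forward
Step 1:
                    G           D           J
  I             8.138     0.02609     0.04154
  C          -0.05158    -0.02579     0.02579
  E             8.086  2.9863e-04     0.06733
  solve Keq expr → x = 0.02579; check Q = 3.448
Then add 0.01233 M of D.
Step 2:
                    G           D           J
  I             8.086     0.01263     0.06733
  C          -0.02455    -0.01227     0.01227
  E             8.062  3.5522e-04      0.0796
  solve Keq expr → x = 0.01227; check Q = 3.448
Then add 0.03716 M of D.
Step 3:
                    G           D           J
  I             8.062     0.03752      0.0796
  C          -0.07397    -0.03699     0.03699
  E             7.988  5.2994e-04      0.1166
  solve Keq expr → x = 0.03699; check Q = 3.448

x = 0.03699 M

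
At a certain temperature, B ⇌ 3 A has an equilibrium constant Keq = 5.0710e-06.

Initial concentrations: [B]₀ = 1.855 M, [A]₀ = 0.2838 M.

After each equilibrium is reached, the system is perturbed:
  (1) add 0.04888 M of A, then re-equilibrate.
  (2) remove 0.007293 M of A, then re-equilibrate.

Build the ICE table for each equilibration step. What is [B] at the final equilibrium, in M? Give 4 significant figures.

Q₀ = 0.01232 vs Keq = 5.0710e-06 ⇒ Q>K, reverse
Step 1:
                    B           A
  I             1.855      0.2838
  C           0.08745     -0.2624
  E             1.942     0.02144
  solve Keq expr → x = -0.08745; check Q = 5.0710e-06
Then add 0.04888 M of A.
Step 2:
                    B           A
  I             1.942     0.07032
  C           0.01627    -0.04882
  E             1.959      0.0215
  solve Keq expr → x = -0.01627; check Q = 5.0710e-06
Then remove 0.007293 M of A.
Step 3:
                    B           A
  I             1.959      0.0142
  C         -0.002428    0.007284
  E             1.956     0.02149
  solve Keq expr → x = 0.002428; check Q = 5.0710e-06

[B]_eq = 1.956 M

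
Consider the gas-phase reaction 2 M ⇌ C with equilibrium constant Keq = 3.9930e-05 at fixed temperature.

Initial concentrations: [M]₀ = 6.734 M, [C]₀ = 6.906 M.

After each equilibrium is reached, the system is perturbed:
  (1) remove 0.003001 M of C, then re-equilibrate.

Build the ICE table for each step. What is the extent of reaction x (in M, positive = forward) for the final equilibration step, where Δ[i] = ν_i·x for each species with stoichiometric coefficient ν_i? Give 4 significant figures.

x = 0.002991 M

Q₀ = 0.1523 vs Keq = 3.9930e-05 ⇒ Q>K, reverse
Step 1:
                   M          C
  init         6.734      6.906
  Δ            13.78     -6.889
  eq           20.51     0.0168
  solve Keq expr → x = -6.889; check Q = 3.9930e-05
Then remove 0.003001 M of C.
Step 2:
                   M          C
  init         20.51     0.0138
  Δ        -0.005982   0.002991
  eq           20.51    0.01679
  solve Keq expr → x = 0.002991; check Q = 3.9930e-05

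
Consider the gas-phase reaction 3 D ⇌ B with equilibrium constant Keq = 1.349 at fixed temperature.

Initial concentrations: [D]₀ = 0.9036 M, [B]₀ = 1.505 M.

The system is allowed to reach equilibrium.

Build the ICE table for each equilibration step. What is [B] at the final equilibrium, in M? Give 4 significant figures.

Q₀ = 2.04 vs Keq = 1.349 ⇒ Q>K, reverse
Step 1:
                   D          B
  init        0.9036      1.505
  Δ            0.124   -0.04132
  eq           1.028      1.464
  solve Keq expr → x = -0.04132; check Q = 1.349

[B]_eq = 1.464 M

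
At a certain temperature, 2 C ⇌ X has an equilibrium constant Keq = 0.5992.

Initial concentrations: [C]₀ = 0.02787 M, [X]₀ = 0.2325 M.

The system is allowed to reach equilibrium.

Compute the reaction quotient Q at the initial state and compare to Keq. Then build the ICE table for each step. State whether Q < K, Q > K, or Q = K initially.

Q₀ = 299.3 vs Keq = 0.5992 ⇒ Q>K, reverse
Step 1:
                  C         X
  init      0.02787    0.2325
  Δ            0.32     -0.16
  eq         0.3479   0.07251
  solve Keq expr → x = -0.16; check Q = 0.5992

Q₀ = 299.3; Q > K (proceeds reverse)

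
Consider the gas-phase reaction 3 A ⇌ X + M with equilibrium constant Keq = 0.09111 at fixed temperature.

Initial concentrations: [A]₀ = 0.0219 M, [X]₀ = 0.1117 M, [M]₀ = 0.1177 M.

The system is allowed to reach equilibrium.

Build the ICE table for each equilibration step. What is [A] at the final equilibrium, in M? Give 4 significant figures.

Q₀ = 1252 vs Keq = 0.09111 ⇒ Q>K, reverse
Step 1:
                  A         X         M
  Initial    0.0219    0.1117    0.1177
  Change     0.2296  -0.07652  -0.07652
  Equil      0.2515   0.03518   0.04118
  solve Keq expr → x = -0.07652; check Q = 0.09111

[A]_eq = 0.2515 M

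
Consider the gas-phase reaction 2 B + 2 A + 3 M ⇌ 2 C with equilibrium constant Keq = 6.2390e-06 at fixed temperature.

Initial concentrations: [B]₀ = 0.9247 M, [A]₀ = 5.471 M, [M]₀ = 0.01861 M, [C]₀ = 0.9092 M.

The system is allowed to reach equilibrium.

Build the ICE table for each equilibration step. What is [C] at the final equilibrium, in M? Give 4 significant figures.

Q₀ = 5011 vs Keq = 6.2390e-06 ⇒ Q>K, reverse
Step 1:
                  B         A         M         C
  I          0.9247     5.471   0.01861    0.9092
  C          0.8663    0.8663     1.299   -0.8663
  E           1.791     6.337     1.318    0.0429
  solve Keq expr → x = -0.4331; check Q = 6.2390e-06

[C]_eq = 0.0429 M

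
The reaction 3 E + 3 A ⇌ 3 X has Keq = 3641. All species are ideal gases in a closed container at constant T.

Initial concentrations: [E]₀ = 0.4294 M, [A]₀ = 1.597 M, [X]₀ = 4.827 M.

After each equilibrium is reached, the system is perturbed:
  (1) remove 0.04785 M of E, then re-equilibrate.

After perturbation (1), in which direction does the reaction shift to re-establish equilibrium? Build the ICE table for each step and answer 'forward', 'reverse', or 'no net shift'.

Q₀ = 348.8 vs Keq = 3641 ⇒ Q<K, forward
Step 1:
                   E          A          X
  Initial     0.4294      1.597      4.827
  Change     -0.1963    -0.1963     0.1963
  Equil       0.2331      1.401      5.023
  solve Keq expr → x = 0.06543; check Q = 3641
Then remove 0.04785 M of E.
Step 2:
                   E          A          X
  Initial     0.1853      1.401      5.023
  Change     0.03964    0.03964   -0.03964
  Equil       0.2249       1.44      4.984
  solve Keq expr → x = -0.01321; check Q = 3641

Direction: reverse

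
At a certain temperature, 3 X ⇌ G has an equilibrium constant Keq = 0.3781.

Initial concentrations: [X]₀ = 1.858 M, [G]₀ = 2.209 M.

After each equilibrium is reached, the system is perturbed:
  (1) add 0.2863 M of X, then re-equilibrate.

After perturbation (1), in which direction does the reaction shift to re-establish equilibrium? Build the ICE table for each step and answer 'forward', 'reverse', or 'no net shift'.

Direction: forward

Q₀ = 0.3444 vs Keq = 0.3781 ⇒ Q<K, forward
Step 1:
                    X           G
  init          1.858       2.209
  Δ          -0.05222     0.01741
  eq            1.806       2.226
  solve Keq expr → x = 0.01741; check Q = 0.3781
Then add 0.2863 M of X.
Step 2:
                    X           G
  init          2.092       2.226
  Δ           -0.2629     0.08764
  eq            1.829       2.314
  solve Keq expr → x = 0.08764; check Q = 0.3781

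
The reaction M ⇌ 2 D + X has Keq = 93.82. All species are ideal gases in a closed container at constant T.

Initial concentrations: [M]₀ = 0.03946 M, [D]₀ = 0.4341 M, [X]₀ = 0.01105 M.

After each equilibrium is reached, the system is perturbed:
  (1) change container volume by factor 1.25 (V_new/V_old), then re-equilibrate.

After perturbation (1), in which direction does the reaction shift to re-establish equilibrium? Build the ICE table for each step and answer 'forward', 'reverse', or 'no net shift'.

Direction: forward

Q₀ = 0.05277 vs Keq = 93.82 ⇒ Q<K, forward
Step 1:
                    M           D           X
  init        0.03946      0.4341     0.01105
  Δ          -0.03932     0.07864     0.03932
  eq       1.4114e-04      0.5127     0.05037
  solve Keq expr → x = 0.03932; check Q = 93.82
Then change container volume by factor 1.25 (V_new/V_old).
Step 2:
                    M           D           X
  init     1.1291e-04      0.4102      0.0403
  Δ       -4.0548e-05  8.1095e-05  4.0548e-05
  eq       7.2366e-05      0.4103     0.04034
  solve Keq expr → x = 4.0548e-05; check Q = 93.82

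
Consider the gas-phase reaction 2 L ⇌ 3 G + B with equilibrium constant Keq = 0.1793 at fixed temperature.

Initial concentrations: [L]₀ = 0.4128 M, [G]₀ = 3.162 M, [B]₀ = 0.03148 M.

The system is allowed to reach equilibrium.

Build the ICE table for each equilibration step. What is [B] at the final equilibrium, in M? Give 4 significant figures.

[B]_eq = 0.001384 M

Q₀ = 5.84 vs Keq = 0.1793 ⇒ Q>K, reverse
Step 1:
                    L           G           B
  Initial      0.4128       3.162     0.03148
  Change      0.06019    -0.09029     -0.0301
  Equil         0.473       3.072    0.001384
  solve Keq expr → x = -0.0301; check Q = 0.1793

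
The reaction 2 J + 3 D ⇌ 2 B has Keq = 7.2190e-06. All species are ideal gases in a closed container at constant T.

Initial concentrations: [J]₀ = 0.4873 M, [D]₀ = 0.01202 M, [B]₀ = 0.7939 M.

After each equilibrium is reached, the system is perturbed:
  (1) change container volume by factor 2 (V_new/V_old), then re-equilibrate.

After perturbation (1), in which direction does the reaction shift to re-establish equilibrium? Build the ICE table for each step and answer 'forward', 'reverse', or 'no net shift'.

Q₀ = 1.5284e+06 vs Keq = 7.2190e-06 ⇒ Q>K, reverse
Step 1:
                   J          D          B
  Initial     0.4873    0.01202     0.7939
  Change      0.7894      1.184    -0.7894
  Equil        1.277      1.196   0.004487
  solve Keq expr → x = -0.3947; check Q = 7.2190e-06
Then change container volume by factor 2 (V_new/V_old).
Step 2:
                   J          D          B
  Initial     0.6384     0.5981   0.002244
  Change    0.001444   0.002167  -0.001444
  Equil       0.6398     0.6002 7.9940e-04
  solve Keq expr → x = -7.2217e-04; check Q = 7.2190e-06

Direction: reverse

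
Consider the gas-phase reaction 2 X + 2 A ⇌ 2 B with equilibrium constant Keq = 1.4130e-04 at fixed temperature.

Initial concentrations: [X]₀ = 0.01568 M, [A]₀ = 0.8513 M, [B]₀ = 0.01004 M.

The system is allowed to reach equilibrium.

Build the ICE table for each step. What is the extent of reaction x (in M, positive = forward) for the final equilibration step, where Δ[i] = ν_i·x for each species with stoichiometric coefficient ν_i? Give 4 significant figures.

Q₀ = 0.5657 vs Keq = 1.4130e-04 ⇒ Q>K, reverse
Step 1:
                   X          A          B
  init       0.01568     0.8513    0.01004
  Δ         0.009779   0.009779  -0.009779
  eq         0.02546     0.8611 2.6059e-04
  solve Keq expr → x = -0.00489; check Q = 1.4130e-04

x = -0.00489 M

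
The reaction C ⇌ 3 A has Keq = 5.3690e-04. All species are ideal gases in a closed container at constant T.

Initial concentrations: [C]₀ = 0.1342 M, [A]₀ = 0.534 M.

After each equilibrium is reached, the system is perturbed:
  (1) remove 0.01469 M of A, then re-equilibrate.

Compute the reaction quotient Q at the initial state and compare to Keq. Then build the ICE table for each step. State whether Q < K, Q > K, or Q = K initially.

Q₀ = 1.135 vs Keq = 5.3690e-04 ⇒ Q>K, reverse
Step 1:
                  C         A
  init       0.1342     0.534
  Δ            0.16   -0.4799
  eq         0.2942   0.05406
  solve Keq expr → x = -0.16; check Q = 5.3690e-04
Then remove 0.01469 M of A.
Step 2:
                  C         A
  init       0.2942   0.03937
  Δ       -0.004798   0.01439
  eq         0.2894   0.05376
  solve Keq expr → x = 0.004798; check Q = 5.3690e-04

Q₀ = 1.135; Q > K (proceeds reverse)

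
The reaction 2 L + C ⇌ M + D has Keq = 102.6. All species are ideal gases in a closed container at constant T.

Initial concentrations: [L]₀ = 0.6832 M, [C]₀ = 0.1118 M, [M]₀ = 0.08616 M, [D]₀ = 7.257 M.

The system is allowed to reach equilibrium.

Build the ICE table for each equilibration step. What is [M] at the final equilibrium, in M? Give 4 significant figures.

Q₀ = 11.98 vs Keq = 102.6 ⇒ Q<K, forward
Step 1:
                  L         C         M         D
  init       0.6832    0.1118   0.08616     7.257
  Δ         -0.1452  -0.07261   0.07261   0.07261
  eq          0.538   0.03919    0.1588      7.33
  solve Keq expr → x = 0.07261; check Q = 102.6

[M]_eq = 0.1588 M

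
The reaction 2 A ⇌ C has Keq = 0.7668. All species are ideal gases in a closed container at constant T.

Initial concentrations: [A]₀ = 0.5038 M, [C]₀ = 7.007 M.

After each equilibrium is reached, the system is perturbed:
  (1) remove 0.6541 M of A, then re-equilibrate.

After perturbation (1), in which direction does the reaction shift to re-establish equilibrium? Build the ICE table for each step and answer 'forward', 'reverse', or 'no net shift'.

Direction: reverse

Q₀ = 27.61 vs Keq = 0.7668 ⇒ Q>K, reverse
Step 1:
                    A           C
  Initial      0.5038       7.007
  Change        2.264      -1.132
  Equil         2.768       5.875
  solve Keq expr → x = -1.132; check Q = 0.7668
Then remove 0.6541 M of A.
Step 2:
                    A           C
  Initial       2.114       5.875
  Change       0.5844     -0.2922
  Equil         2.698       5.583
  solve Keq expr → x = -0.2922; check Q = 0.7668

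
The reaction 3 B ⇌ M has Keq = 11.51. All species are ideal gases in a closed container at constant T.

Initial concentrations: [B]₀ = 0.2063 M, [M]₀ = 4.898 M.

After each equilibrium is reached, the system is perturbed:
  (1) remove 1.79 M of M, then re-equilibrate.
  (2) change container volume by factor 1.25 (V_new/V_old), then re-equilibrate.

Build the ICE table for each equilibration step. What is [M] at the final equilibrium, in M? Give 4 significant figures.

[M]_eq = 2.345 M

Q₀ = 557.9 vs Keq = 11.51 ⇒ Q>K, reverse
Step 1:
                   B          M
  Initial     0.2063      4.898
  Change      0.5366    -0.1789
  Equil       0.7429      4.719
  solve Keq expr → x = -0.1789; check Q = 11.51
Then remove 1.79 M of M.
Step 2:
                   B          M
  Initial     0.7429      2.929
  Change     -0.1066    0.03555
  Equil       0.6363      2.965
  solve Keq expr → x = 0.03555; check Q = 11.51
Then change container volume by factor 1.25 (V_new/V_old).
Step 3:
                   B          M
  Initial      0.509      2.372
  Change     0.07944   -0.02648
  Equil       0.5884      2.345
  solve Keq expr → x = -0.02648; check Q = 11.51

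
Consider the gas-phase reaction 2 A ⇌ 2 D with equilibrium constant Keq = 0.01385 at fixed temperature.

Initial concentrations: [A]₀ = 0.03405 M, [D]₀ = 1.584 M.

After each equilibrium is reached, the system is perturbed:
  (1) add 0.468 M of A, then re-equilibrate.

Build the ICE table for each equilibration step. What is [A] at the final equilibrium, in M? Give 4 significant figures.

Q₀ = 2164 vs Keq = 0.01385 ⇒ Q>K, reverse
Step 1:
                   A          D
  init       0.03405      1.584
  Δ            1.414     -1.414
  eq           1.448     0.1704
  solve Keq expr → x = -0.7068; check Q = 0.01385
Then add 0.468 M of A.
Step 2:
                   A          D
  init         1.916     0.1704
  Δ         -0.04928    0.04928
  eq           1.866     0.2196
  solve Keq expr → x = 0.02464; check Q = 0.01385

[A]_eq = 1.866 M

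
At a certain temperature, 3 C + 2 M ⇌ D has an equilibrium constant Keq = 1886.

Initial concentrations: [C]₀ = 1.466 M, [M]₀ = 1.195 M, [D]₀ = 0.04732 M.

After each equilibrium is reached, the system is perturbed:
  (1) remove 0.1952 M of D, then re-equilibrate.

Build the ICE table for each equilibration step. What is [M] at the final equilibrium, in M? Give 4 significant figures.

[M]_eq = 0.2986 M

Q₀ = 0.01052 vs Keq = 1886 ⇒ Q<K, forward
Step 1:
                  C         M         D
  Initial     1.466     1.195   0.04732
  Change     -1.327   -0.8846    0.4423
  Equil      0.1391    0.3104    0.4896
  solve Keq expr → x = 0.4423; check Q = 1886
Then remove 0.1952 M of D.
Step 2:
                  C         M         D
  Initial    0.1391    0.3104    0.2944
  Change    -0.0178  -0.01187  0.005934
  Equil      0.1213    0.2986    0.3003
  solve Keq expr → x = 0.005934; check Q = 1886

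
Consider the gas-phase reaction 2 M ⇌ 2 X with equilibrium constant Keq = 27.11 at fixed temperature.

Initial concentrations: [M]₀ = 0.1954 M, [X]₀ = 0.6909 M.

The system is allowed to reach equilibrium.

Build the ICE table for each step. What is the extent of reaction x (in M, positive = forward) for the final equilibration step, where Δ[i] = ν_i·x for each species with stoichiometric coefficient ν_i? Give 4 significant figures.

Q₀ = 12.5 vs Keq = 27.11 ⇒ Q<K, forward
Step 1:
                  M         X
  I          0.1954    0.6909
  C         -0.0526    0.0526
  E          0.1428    0.7435
  solve Keq expr → x = 0.0263; check Q = 27.11

x = 0.0263 M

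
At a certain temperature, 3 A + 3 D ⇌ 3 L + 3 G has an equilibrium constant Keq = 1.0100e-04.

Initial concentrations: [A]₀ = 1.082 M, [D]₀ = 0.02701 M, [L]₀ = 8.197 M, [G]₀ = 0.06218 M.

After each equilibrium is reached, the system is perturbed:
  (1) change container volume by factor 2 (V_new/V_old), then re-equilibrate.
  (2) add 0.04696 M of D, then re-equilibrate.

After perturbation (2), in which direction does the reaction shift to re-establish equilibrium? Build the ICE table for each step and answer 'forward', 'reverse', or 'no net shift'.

Q₀ = 5305 vs Keq = 1.0100e-04 ⇒ Q>K, reverse
Step 1:
                    A           D           L           G
  init          1.082     0.02701       8.197     0.06218
  Δ            0.0616      0.0616     -0.0616     -0.0616
  eq            1.144     0.08861       8.135  5.8008e-04
  solve Keq expr → x = -0.02053; check Q = 1.0100e-04
Then change container volume by factor 2 (V_new/V_old).
Step 2:
                    A           D           L           G
  init         0.5718      0.0443       4.068  2.9004e-04
  Δ                 0           0           0           0
  eq           0.5718      0.0443       4.068  2.9004e-04
  solve Keq expr → x = 0; check Q = 1.0100e-04
Then add 0.04696 M of D.
Step 3:
                    A           D           L           G
  init         0.5718     0.09126       4.068  2.9004e-04
  Δ       -3.0506e-04 -3.0506e-04  3.0506e-04  3.0506e-04
  eq           0.5715     0.09096       4.068  5.9510e-04
  solve Keq expr → x = 1.0169e-04; check Q = 1.0100e-04

Direction: forward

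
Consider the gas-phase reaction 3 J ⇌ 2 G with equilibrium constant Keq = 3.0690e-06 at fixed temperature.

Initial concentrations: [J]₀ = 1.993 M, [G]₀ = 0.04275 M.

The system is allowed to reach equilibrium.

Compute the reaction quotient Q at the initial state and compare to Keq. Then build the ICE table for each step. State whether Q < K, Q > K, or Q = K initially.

Q₀ = 2.3086e-04; Q > K (proceeds reverse)

Q₀ = 2.3086e-04 vs Keq = 3.0690e-06 ⇒ Q>K, reverse
Step 1:
                    J           G
  init          1.993     0.04275
  Δ           0.05642    -0.03761
  eq            2.049     0.00514
  solve Keq expr → x = -0.01881; check Q = 3.0690e-06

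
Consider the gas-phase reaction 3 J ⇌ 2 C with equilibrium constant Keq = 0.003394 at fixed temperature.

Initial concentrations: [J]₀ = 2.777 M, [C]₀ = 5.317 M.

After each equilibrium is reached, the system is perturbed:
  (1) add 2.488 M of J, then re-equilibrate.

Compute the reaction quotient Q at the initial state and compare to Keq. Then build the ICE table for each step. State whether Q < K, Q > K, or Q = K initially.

Q₀ = 1.32; Q > K (proceeds reverse)

Q₀ = 1.32 vs Keq = 0.003394 ⇒ Q>K, reverse
Step 1:
                    J           C
  Initial       2.777       5.317
  Change        5.786      -3.857
  Equil         8.563        1.46
  solve Keq expr → x = -1.929; check Q = 0.003394
Then add 2.488 M of J.
Step 2:
                    J           C
  Initial       11.05        1.46
  Change      -0.7144      0.4763
  Equil         10.34       1.936
  solve Keq expr → x = 0.2381; check Q = 0.003394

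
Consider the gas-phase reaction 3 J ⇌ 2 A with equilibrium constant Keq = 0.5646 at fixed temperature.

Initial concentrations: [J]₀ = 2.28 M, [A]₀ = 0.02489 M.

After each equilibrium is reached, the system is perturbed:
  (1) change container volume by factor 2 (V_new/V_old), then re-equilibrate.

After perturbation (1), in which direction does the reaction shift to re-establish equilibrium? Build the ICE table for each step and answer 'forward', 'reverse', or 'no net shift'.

Q₀ = 5.2269e-05 vs Keq = 0.5646 ⇒ Q<K, forward
Step 1:
                  J         A
  init         2.28   0.02489
  Δ           -1.21    0.8067
  eq           1.07    0.8316
  solve Keq expr → x = 0.4034; check Q = 0.5646
Then change container volume by factor 2 (V_new/V_old).
Step 2:
                  J         A
  init        0.535    0.4158
  Δ         0.08006  -0.05337
  eq          0.615    0.3624
  solve Keq expr → x = -0.02669; check Q = 0.5646

Direction: reverse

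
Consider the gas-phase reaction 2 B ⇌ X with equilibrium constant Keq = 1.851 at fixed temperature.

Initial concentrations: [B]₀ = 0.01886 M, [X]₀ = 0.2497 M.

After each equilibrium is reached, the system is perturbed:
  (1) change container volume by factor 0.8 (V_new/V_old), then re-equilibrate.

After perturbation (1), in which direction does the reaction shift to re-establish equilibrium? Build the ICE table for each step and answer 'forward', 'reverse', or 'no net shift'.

Direction: forward

Q₀ = 702 vs Keq = 1.851 ⇒ Q>K, reverse
Step 1:
                    B           X
  init        0.01886      0.2497
  Δ            0.2439     -0.1219
  eq           0.2627      0.1278
  solve Keq expr → x = -0.1219; check Q = 1.851
Then change container volume by factor 0.8 (V_new/V_old).
Step 2:
                    B           X
  init         0.3284      0.1597
  Δ          -0.02389     0.01194
  eq           0.3045      0.1717
  solve Keq expr → x = 0.01194; check Q = 1.851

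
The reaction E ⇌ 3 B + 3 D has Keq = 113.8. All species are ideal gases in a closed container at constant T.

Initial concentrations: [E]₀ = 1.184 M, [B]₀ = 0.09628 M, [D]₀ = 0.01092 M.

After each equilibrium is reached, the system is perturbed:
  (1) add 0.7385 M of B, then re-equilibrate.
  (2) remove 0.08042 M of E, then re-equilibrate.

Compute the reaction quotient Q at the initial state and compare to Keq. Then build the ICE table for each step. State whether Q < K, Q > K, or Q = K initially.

Q₀ = 9.8158e-10; Q < K (proceeds forward)

Q₀ = 9.8158e-10 vs Keq = 113.8 ⇒ Q<K, forward
Step 1:
                  E         B         D
  I           1.184   0.09628   0.01092
  C         -0.6444     1.933     1.933
  E          0.5396     2.029     1.944
  solve Keq expr → x = 0.6444; check Q = 113.8
Then add 0.7385 M of B.
Step 2:
                  E         B         D
  I          0.5396     2.768     1.944
  C         0.09192   -0.2758   -0.2758
  E          0.6315     2.492     1.668
  solve Keq expr → x = -0.09192; check Q = 113.8
Then remove 0.08042 M of E.
Step 3:
                  E         B         D
  I          0.5511     2.492     1.668
  C         0.01251  -0.03753  -0.03753
  E          0.5636     2.455     1.631
  solve Keq expr → x = -0.01251; check Q = 113.8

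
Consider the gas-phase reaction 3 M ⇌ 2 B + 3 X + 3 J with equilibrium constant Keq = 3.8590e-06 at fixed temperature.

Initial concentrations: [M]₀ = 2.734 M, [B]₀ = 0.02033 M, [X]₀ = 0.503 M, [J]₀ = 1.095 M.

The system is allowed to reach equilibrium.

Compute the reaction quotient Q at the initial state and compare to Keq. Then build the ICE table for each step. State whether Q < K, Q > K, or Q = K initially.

Q₀ = 3.3793e-06 vs Keq = 3.8590e-06 ⇒ Q<K, forward
Step 1:
                   M          B          X          J
  I            2.734    0.02033      0.503      1.095
  C        -0.001806   0.001204   0.001806   0.001806
  E            2.732    0.02153     0.5048      1.097
  solve Keq expr → x = 6.0197e-04; check Q = 3.8590e-06

Q₀ = 3.3793e-06; Q < K (proceeds forward)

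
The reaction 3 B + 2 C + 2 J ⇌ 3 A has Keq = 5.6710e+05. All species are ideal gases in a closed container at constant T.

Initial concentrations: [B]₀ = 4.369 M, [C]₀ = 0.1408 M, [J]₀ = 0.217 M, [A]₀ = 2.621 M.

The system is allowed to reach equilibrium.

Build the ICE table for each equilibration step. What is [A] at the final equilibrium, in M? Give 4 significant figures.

[A]_eq = 2.819 M

Q₀ = 231.3 vs Keq = 5.6710e+05 ⇒ Q<K, forward
Step 1:
                    B           C           J           A
  Initial       4.369      0.1408       0.217       2.621
  Change      -0.1982     -0.1321     -0.1321      0.1982
  Equil         4.171    0.008693     0.08489       2.819
  solve Keq expr → x = 0.06605; check Q = 5.6710e+05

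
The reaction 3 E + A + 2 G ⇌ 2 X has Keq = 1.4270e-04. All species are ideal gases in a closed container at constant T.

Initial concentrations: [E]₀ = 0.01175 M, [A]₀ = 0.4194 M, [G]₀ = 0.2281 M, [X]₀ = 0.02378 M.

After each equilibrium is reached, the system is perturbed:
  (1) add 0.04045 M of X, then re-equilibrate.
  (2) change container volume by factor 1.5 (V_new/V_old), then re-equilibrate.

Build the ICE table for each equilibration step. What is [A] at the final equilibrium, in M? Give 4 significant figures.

Q₀ = 1.5975e+04 vs Keq = 1.4270e-04 ⇒ Q>K, reverse
Step 1:
                  E         A         G         X
  Initial   0.01175    0.4194    0.2281   0.02378
  Change    0.03564   0.01188   0.02376  -0.02376
  Equil     0.04739    0.4313    0.2519 2.0383e-05
  solve Keq expr → x = -0.01188; check Q = 1.4270e-04
Then add 0.04045 M of X.
Step 2:
                  E         A         G         X
  Initial   0.04739    0.4313    0.2519   0.04047
  Change    0.06058   0.02019   0.04039  -0.04039
  Equil       0.108    0.4515    0.2922 8.3221e-05
  solve Keq expr → x = -0.02019; check Q = 1.4270e-04
Then change container volume by factor 1.5 (V_new/V_old).
Step 3:
                  E         A         G         X
  Initial   0.07198     0.301    0.1948 5.5481e-05
  Change  4.6192e-05 1.5397e-05 3.0794e-05 -3.0794e-05
  Equil     0.07203     0.301    0.1949 2.4686e-05
  solve Keq expr → x = -1.5397e-05; check Q = 1.4270e-04

[A]_eq = 0.301 M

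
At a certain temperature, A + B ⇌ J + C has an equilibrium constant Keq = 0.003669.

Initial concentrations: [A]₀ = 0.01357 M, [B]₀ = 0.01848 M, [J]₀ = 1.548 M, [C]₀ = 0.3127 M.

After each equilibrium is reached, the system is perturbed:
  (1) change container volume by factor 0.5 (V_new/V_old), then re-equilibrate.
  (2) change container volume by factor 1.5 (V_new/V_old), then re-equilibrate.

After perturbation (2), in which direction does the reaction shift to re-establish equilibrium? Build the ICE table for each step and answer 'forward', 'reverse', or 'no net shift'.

Q₀ = 1930 vs Keq = 0.003669 ⇒ Q>K, reverse
Step 1:
                   A          B          J          C
  Initial    0.01357    0.01848      1.548     0.3127
  Change      0.3124     0.3124    -0.3124    -0.3124
  Equil       0.3259     0.3309      1.236 3.2023e-04
  solve Keq expr → x = -0.3124; check Q = 0.003669
Then change container volume by factor 0.5 (V_new/V_old).
Step 2:
                   A          B          J          C
  Initial     0.6519     0.6617      2.471 6.4045e-04
  Change           0          0          0          0
  Equil       0.6519     0.6617      2.471 6.4045e-04
  solve Keq expr → x = 0; check Q = 0.003669
Then change container volume by factor 1.5 (V_new/V_old).
Step 3:
                   A          B          J          C
  Initial     0.4346     0.4411      1.647 4.2697e-04
  Change           0          0          0          0
  Equil       0.4346     0.4411      1.647 4.2697e-04
  solve Keq expr → x = 0; check Q = 0.003669

Direction: no net shift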